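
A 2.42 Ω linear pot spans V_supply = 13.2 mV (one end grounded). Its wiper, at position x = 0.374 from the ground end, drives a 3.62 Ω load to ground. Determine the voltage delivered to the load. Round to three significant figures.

V_out ≈ 4.27 mV

The pot divides into 1.515 Ω above the wiper and 0.9051 Ω below.
Lower segment in parallel with the load: 0.9051 ‖ 3.62 = 0.7241 Ω.
Then V_out = V_supply · 0.7241/(1.515 + 0.7241) = 4.269 mV.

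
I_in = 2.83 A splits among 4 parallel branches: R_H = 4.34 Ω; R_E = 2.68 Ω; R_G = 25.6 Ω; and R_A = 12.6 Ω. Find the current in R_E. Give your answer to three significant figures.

I ≈ 1.46 A

Total conductance ΣG = 1/4.34 + 1/2.68 + 1/25.6 + 1/12.6 = 0.7220 (units of 1/Ω).
R_E takes the fraction G_k/ΣG = 0.3731/0.7220 = 0.5168, so I = 2.83 × 0.5168 = 1.463 A.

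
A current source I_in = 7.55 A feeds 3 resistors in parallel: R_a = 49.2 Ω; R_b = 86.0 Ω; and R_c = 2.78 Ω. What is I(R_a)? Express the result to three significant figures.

I ≈ 0.392 A

Total conductance ΣG = 1/49.2 + 1/86.0 + 1/2.78 = 0.3917 (units of 1/Ω).
R_a takes the fraction G_k/ΣG = 0.02033/0.3917 = 0.05189, so I = 7.55 × 0.05189 = 0.3918 A.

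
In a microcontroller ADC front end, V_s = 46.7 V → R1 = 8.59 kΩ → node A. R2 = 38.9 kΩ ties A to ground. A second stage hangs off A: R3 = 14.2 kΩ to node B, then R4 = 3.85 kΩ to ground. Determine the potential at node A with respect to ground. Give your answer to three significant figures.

V_A ≈ 27.5 V

Node A sees R2 in parallel with the series input of stage 2, R3 + R4 = 18.05 kΩ.
R2 ‖ (R3+R4) = 12.33 kΩ.
So V_A = 46.7 × 0.5894 = 27.52 V.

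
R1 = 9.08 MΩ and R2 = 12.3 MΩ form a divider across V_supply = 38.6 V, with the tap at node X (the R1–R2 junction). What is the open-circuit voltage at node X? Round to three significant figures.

Open-circuit (no load on X): V_th = V_supply · R2/(R1 + R2) = 38.6 × 12.3/(9.080 + 12.3) = 22.21 V.

V_th ≈ 22.2 V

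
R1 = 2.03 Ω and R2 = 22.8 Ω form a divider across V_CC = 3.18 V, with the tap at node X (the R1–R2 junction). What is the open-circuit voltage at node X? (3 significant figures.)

With X open, the divider is unloaded: V_th = 3.18 × 22.8/24.83 = 2.920 V.

V_th ≈ 2.92 V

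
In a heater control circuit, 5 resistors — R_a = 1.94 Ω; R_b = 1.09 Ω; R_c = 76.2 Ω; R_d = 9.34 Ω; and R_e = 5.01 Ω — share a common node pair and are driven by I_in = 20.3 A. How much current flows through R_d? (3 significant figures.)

I ≈ 1.24 A

Conductances: ΣG = 1/1.94 + 1/1.09 + 1/76.2 + 1/9.34 + 1/5.01 = 1.753 (1/Ω).
Current divider: I(R_d) = I_in · G_k/ΣG = 20.3 × (0.1071/1.753) = 20.3 × 0.06109 = 1.240 A.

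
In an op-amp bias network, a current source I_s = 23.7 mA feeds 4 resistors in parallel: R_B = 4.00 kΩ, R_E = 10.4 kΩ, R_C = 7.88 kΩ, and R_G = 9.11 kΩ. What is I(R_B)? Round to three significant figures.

I ≈ 10.2 mA

Total conductance ΣG = 1/4.00 + 1/10.4 + 1/7.88 + 1/9.11 = 0.5828 (units of 1/kΩ).
By the current-divider rule, I = I_s · G_k/ΣG = 23.7 × 0.4289 = 10.17 mA.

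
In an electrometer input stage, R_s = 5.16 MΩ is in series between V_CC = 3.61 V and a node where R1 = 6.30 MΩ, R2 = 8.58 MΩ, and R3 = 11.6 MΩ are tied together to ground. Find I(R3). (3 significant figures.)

Combine the parallel branches: R_p = (1/6.30 + 1/8.58 + 1/11.6)⁻¹ = 2.766 MΩ.
V_A by voltage divider: V_A = 3.61 × 2.766/(5.16 + 2.766) = 1.260 V.
I(R3) = V_A / R3 = 1.260/11.6 = 0.1086 µA.
(Equivalently: I_total = 0.4554 µA, then current-divider fraction G_k/ΣG = 0.2385.)

I ≈ 0.109 µA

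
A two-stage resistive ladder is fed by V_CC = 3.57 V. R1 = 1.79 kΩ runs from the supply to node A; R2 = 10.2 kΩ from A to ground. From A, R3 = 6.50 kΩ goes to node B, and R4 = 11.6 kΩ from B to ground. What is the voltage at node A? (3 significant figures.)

Node A sees R2 in parallel with the series input of stage 2, R3 + R4 = 18.10 kΩ.
R2 ‖ (R3+R4) = 6.524 kΩ.
V_A = 3.57 × 6.524/(1.79 + 6.524) = 2.801 V.

V_A ≈ 2.80 V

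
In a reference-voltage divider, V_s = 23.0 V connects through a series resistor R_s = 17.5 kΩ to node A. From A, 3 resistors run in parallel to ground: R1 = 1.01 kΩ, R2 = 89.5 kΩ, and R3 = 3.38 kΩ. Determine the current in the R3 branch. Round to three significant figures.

I ≈ 0.287 mA

Equivalent of the parallel group: R_p = 0.7709 kΩ.
V_A by voltage divider: V_A = 23.0 × 0.7709/(17.5 + 0.7709) = 0.9705 V.
Branch current I = V_A/R3 = 0.9705/3.38 = 0.2871 mA.
(Equivalently: I_total = 1.259 mA, then current-divider fraction G_k/ΣG = 0.2281.)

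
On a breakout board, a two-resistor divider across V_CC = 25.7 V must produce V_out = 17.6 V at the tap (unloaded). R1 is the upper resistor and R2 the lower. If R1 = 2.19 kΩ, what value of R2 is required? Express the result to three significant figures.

V_out/V_CC = R2/(R1+R2) = 0.6848.
Rearranging, R2 = R1·k/(1−k) = 2.19 × 2.173 = 4.759 kΩ.

R2 ≈ 4.76 kΩ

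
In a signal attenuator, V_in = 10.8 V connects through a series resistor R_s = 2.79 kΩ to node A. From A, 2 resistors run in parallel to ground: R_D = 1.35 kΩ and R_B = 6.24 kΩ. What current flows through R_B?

Parallel bank: R_p = 1/(1/1.35 + 1/6.24) = 1.110 kΩ.
V_A = 10.8 × 1.110/3.900 = 3.074 V.
I(R_B) = V_A / R_B = 3.074/6.24 = 0.4926 mA.

I ≈ 0.493 mA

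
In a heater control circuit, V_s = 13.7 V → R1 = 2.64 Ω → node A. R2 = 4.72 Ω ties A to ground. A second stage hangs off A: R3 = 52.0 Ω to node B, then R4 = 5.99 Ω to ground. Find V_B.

Looking into the second stage from A: R3 + R4 = 57.99 Ω appears in parallel with R2.
R2 ‖ (R3+R4) = 4.365 Ω.
First divider: V_A = V_s · 4.365/(2.64 + 4.365) = 8.537 V.
Then the unloaded second divider: V_B = V_A × R4/(R3+R4) = 8.537 × 0.1033 = 0.8818 V.

V_B ≈ 0.882 V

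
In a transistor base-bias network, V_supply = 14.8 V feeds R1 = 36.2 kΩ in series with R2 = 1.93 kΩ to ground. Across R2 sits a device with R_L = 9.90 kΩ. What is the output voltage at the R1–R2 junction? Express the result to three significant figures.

V_out ≈ 0.632 V

First combine the lower leg with the load: R2 ‖ R_L = 1.615 kΩ.
Then V_out = V_supply · R2'/(R1 + R2') = 14.8 × 1.615/37.82 = 0.6321 V.
(Unloaded it would be 0.749 V; the load pulls it down.)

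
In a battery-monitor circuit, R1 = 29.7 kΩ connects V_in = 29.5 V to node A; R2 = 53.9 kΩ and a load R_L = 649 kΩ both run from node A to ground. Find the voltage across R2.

V_out ≈ 18.5 V

The load sits in parallel with R2, giving an effective lower resistance R2' = R2·R_L/(R2+R_L) = 49.77 kΩ.
Now apply the divider: V_out = 29.5 × 0.6263 = 18.47 V.
(Unloaded it would be 19.0 V; the load pulls it down.)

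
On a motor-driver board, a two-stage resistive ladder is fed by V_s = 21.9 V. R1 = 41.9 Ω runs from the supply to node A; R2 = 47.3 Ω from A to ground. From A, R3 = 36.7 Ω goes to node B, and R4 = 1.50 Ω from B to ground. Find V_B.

Looking into the second stage from A: R3 + R4 = 38.20 Ω appears in parallel with R2.
Effective lower resistance at A: R2 ‖ 38.20 = 21.13 Ω.
First divider: V_A = V_s · 21.13/(41.9 + 21.13) = 7.342 V.
Stage 2 is unloaded, so V_B = V_A · R4/(R3+R4) = 7.342 × 1.50/38.20 = 0.2883 V.

V_B ≈ 0.288 V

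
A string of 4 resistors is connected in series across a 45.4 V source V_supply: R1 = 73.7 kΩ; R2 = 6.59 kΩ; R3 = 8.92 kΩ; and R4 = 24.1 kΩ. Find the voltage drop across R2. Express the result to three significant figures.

V ≈ 2.64 V

Total series resistance ΣR = 73.7 + 6.59 + 8.92 + 24.1 = 113.3 kΩ.
By the voltage-divider rule, V = 45.4 × 6.590/113.3 = 2.640 V.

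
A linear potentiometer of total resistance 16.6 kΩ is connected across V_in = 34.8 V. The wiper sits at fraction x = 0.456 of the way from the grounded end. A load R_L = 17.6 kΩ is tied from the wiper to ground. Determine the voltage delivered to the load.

V_out ≈ 12.9 V

Split the track: R_lower = x·R_p = 7.570 kΩ, R_upper = (1−x)·R_p = 9.030 kΩ.
(x·R_p) ‖ R_L = 5.293 kΩ.
V_out = 34.8 × 5.293/(9.030 + 5.293) = 12.86 V.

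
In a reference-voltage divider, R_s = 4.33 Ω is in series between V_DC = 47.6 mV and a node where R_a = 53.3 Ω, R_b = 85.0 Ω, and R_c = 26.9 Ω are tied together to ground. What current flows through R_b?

I ≈ 0.433 mA

Combine the parallel branches: R_p = (1/53.3 + 1/85.0 + 1/26.9)⁻¹ = 14.77 Ω.
V_A by voltage divider: V_A = 47.6 × 14.77/(4.33 + 14.77) = 36.81 mV.
Branch current I = V_A/R_b = 36.81/85.0 = 0.4331 mA.
(Equivalently: I_total = 2.492 mA, then current-divider fraction G_k/ΣG = 0.1738.)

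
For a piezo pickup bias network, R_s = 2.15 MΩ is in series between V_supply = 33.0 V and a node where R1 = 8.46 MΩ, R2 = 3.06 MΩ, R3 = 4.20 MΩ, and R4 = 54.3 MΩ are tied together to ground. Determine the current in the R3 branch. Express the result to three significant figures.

Combine the parallel branches: R_p = (1/8.46 + 1/3.06 + 1/4.20 + 1/54.3)⁻¹ = 1.425 MΩ.
V_A = 33.0 × 1.425/3.575 = 13.16 V.
I(R3) = V_A / R3 = 13.16/4.20 = 3.133 µA.

I ≈ 3.13 µA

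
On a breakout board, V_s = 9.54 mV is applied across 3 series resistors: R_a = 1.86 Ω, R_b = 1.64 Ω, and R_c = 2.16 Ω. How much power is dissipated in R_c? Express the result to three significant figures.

Series current I = V_s/ΣR = 9.54/5.660 = 1.686 mA.
P = I²R = 2.841 × 2.16 = 6.136 µW.

P ≈ 6.14 µW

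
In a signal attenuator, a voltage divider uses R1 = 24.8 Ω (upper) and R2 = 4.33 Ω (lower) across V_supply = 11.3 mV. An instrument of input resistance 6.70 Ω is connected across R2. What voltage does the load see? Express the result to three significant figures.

V_out ≈ 1.08 mV

R2 ‖ R_L = (4.33 × 6.70)/(4.33 + 6.70) = 2.630 Ω.
Now apply the divider: V_out = 11.3 × 0.09589 = 1.084 mV.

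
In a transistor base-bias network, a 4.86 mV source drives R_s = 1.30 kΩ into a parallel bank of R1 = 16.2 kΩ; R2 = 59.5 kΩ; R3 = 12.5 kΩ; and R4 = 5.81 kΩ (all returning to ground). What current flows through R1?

I ≈ 0.210 µA

Combine the parallel branches: R_p = (1/16.2 + 1/59.5 + 1/12.5 + 1/5.81)⁻¹ = 3.024 kΩ.
V_A by voltage divider: V_A = 4.86 × 3.024/(1.30 + 3.024) = 3.399 mV.
I(R1) = V_A / R1 = 3.399/16.2 = 0.2098 µA.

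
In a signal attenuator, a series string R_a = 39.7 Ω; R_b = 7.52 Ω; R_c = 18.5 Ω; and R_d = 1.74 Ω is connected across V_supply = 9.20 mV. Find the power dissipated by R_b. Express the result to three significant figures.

ΣR = 67.46 Ω → I = 9.20/67.46 = 0.1364 mA.
P = I²R = 0.01860 × 7.52 = 0.1399 µW.

P ≈ 0.140 µW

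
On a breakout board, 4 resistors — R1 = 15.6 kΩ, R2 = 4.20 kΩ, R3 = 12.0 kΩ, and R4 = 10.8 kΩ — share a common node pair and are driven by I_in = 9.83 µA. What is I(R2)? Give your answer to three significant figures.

I ≈ 4.90 µA

ΣG = 1/15.6 + 1/4.20 + 1/12.0 + 1/10.8 = 0.4781.
Current divider: I(R2) = I_in · G_k/ΣG = 9.83 × (0.2381/0.4781) = 9.83 × 0.4980 = 4.895 µA.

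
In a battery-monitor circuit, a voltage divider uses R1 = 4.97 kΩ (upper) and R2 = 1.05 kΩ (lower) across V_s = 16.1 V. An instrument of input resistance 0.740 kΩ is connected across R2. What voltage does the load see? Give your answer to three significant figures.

R2 ‖ R_L = (1.05 × 0.740)/(1.05 + 0.740) = 0.4341 kΩ.
Voltage divider with the loaded lower leg: V_out = 16.1 × 0.4341/(4.97 + 0.4341) = 16.1 × 0.08032 = 1.293 V.
(Unloaded it would be 2.81 V; the load pulls it down.)

V_out ≈ 1.29 V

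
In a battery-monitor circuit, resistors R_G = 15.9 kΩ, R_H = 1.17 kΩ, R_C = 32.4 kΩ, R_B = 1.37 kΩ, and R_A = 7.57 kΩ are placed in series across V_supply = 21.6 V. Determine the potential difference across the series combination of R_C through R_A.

V ≈ 15.3 V

Total series resistance ΣR = 15.9 + 1.17 + 32.4 + 1.37 + 7.57 = 58.41 kΩ.
R_{R_C..R_A} = 32.4 + 1.37 + 7.57 = 41.34 kΩ.
V = V_supply · R/ΣR = 21.6 × 0.7078 = 15.29 V.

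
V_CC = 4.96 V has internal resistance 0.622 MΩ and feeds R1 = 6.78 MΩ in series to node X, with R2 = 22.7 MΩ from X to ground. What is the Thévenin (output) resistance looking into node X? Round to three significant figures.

R1' = 0.622 + 6.78 = 7.402 MΩ (source resistance + R1).
With V_CC suppressed (replaced by a short), R_th = R1' ‖ R2 = (7.402 × 22.7)/(7.402 + 22.7) = 5.582 MΩ.

R_th ≈ 5.58 MΩ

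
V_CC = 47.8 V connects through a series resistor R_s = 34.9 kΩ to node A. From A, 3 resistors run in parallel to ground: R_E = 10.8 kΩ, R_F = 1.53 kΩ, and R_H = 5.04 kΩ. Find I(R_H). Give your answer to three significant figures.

Parallel bank: R_p = 1/(1/10.8 + 1/1.53 + 1/5.04) = 1.059 kΩ.
V_A = 47.8 × 1.059/35.96 = 1.407 V.
I(R_H) = V_A / R_H = 1.407/5.04 = 0.2792 mA.
(Check via current divider: I_total = 1.329 mA; share G_k/ΣG = 0.2100 → same result.)

I ≈ 0.279 mA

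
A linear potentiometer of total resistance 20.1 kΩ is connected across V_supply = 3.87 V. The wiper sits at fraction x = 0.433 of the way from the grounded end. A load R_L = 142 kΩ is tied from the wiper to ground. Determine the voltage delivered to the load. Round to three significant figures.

V_out ≈ 1.62 V

The pot divides into 11.40 kΩ above the wiper and 8.703 kΩ below.
(x·R_p) ‖ R_L = 8.201 kΩ.
Then V_out = V_supply · 8.201/(11.40 + 8.201) = 1.619 V.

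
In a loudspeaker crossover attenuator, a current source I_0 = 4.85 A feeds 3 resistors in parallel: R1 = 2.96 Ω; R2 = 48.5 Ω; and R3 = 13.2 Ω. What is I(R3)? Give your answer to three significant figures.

Conductances: ΣG = 1/2.96 + 1/48.5 + 1/13.2 = 0.4342 (1/Ω).
By the current-divider rule, I = I_0 · G_k/ΣG = 4.85 × 0.1745 = 0.8462 A.

I ≈ 0.846 A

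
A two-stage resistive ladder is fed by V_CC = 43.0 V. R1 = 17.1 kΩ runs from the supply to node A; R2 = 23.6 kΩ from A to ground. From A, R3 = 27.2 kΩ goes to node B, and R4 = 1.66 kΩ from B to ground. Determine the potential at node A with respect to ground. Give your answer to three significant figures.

The second stage (R3 + R4 = 28.86 kΩ) loads node A in parallel with R2.
Effective lower resistance at A: R2 ‖ 28.86 = 12.98 kΩ.
So V_A = 43.0 × 0.4316 = 18.56 V.

V_A ≈ 18.6 V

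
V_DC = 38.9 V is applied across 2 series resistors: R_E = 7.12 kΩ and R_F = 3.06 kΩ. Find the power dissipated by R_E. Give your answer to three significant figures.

P ≈ 104 mW

Series current I = V_DC/ΣR = 38.9/10.18 = 3.821 mA.
P(R_E) = I²·R_E = (3.821)² × 7.12 = 104.0 mW.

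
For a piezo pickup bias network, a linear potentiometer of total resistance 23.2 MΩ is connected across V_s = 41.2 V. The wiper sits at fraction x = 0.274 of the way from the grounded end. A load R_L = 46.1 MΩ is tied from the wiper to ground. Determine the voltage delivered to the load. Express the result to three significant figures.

The pot divides into 16.84 MΩ above the wiper and 6.357 MΩ below.
(x·R_p) ‖ R_L = 5.586 MΩ.
V_out = 41.2 × 5.586/(16.84 + 5.586) = 10.26 V.

V_out ≈ 10.3 V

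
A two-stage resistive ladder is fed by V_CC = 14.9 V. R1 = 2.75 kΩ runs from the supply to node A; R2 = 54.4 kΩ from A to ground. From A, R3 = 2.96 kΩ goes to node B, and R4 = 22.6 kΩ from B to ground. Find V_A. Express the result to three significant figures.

V_A ≈ 12.9 V

The second stage (R3 + R4 = 25.56 kΩ) loads node A in parallel with R2.
R2 ‖ (R3+R4) = 17.39 kΩ.
V_A = 14.9 × 17.39/(2.75 + 17.39) = 12.87 V.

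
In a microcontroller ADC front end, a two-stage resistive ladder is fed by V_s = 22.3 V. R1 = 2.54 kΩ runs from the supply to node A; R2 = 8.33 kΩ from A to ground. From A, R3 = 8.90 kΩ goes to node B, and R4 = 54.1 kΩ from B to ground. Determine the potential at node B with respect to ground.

Looking into the second stage from A: R3 + R4 = 63.00 kΩ appears in parallel with R2.
Effective lower resistance at A: R2 ‖ 63.00 = 7.357 kΩ.
V_A = 22.3 × 7.357/(2.54 + 7.357) = 16.58 V.
V_B = V_A × 0.8587 = 14.24 V.

V_B ≈ 14.2 V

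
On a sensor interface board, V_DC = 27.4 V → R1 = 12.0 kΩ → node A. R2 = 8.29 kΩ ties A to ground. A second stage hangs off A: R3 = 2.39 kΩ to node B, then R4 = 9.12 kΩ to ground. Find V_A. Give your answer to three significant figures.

Looking into the second stage from A: R3 + R4 = 11.51 kΩ appears in parallel with R2.
Effective lower resistance at A: R2 ‖ 11.51 = 4.819 kΩ.
First divider: V_A = V_DC · 4.819/(12.0 + 4.819) = 7.851 V.

V_A ≈ 7.85 V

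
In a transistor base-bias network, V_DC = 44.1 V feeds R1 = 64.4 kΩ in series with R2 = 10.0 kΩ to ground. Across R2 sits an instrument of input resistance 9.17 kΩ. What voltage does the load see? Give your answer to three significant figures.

V_out ≈ 3.05 V

The load sits in parallel with R2, giving an effective lower resistance R2' = R2·R_L/(R2+R_L) = 4.784 kΩ.
Then V_out = V_DC · R2'/(R1 + R2') = 44.1 × 4.784/69.18 = 3.049 V.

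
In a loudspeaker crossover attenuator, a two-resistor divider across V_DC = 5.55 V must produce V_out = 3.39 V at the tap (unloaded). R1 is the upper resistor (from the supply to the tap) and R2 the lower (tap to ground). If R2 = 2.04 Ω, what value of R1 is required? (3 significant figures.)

Required fraction k = V_out/V_DC = 0.6108.
So R1 = R2 · (V_DC/V_out − 1) = 2.04 × (5.55/3.39 − 1) = 2.04 × 0.6372 = 1.300 Ω.

R1 ≈ 1.30 Ω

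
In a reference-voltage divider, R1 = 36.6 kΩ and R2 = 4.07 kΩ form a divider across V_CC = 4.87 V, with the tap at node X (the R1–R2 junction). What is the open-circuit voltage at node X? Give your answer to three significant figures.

With X open, the divider is unloaded: V_th = 4.87 × 4.07/40.67 = 0.4874 V.

V_th ≈ 0.487 V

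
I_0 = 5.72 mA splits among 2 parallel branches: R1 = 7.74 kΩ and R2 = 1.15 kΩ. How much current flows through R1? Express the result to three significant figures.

I ≈ 0.740 mA

For two parallel branches, I_k = I_0 · (other R)/(sum of R).
So I = 5.72 × 1.15/8.890 = 0.7399 mA.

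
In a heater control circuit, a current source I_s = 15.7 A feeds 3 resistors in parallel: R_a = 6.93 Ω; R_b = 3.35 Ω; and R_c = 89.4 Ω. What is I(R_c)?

Conductances: ΣG = 1/6.93 + 1/3.35 + 1/89.4 = 0.4540 (1/Ω).
R_c takes the fraction G_k/ΣG = 0.01119/0.4540 = 0.02464, so I = 15.7 × 0.02464 = 0.3868 A.

I ≈ 0.387 A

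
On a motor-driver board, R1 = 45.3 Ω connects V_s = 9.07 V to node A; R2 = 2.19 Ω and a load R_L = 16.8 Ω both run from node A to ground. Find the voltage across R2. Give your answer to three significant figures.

R2 ‖ R_L = (2.19 × 16.8)/(2.19 + 16.8) = 1.937 Ω.
Then V_out = V_s · R2'/(R1 + R2') = 9.07 × 1.937/47.24 = 0.3720 V.

V_out ≈ 0.372 V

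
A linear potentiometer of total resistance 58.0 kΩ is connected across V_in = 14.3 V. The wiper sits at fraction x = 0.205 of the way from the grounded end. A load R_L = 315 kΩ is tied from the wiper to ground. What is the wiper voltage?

Lower segment x·R_p = 11.89 kΩ; upper segment (1−x)·R_p = 46.11 kΩ.
(x·R_p) ‖ R_L = 11.46 kΩ.
Loaded-divider output: V_out = 14.3 × 0.1990 = 2.846 V.

V_out ≈ 2.85 V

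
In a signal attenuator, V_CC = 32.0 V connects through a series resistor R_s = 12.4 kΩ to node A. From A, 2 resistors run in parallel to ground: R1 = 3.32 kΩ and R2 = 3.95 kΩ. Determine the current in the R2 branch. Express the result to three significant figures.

Combine the parallel branches: R_p = (1/3.32 + 1/3.95)⁻¹ = 1.804 kΩ.
V_A by voltage divider: V_A = 32.0 × 1.804/(12.4 + 1.804) = 4.064 V.
Branch current I = V_A/R2 = 4.064/3.95 = 1.029 mA.
(Check via current divider: I_total = 2.253 mA; share G_k/ΣG = 0.4567 → same result.)

I ≈ 1.03 mA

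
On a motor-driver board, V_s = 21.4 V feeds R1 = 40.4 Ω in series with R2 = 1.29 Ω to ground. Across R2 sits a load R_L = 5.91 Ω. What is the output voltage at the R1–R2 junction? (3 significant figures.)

V_out ≈ 0.547 V

R2 ‖ R_L = (1.29 × 5.91)/(1.29 + 5.91) = 1.059 Ω.
Voltage divider with the loaded lower leg: V_out = 21.4 × 1.059/(40.4 + 1.059) = 21.4 × 0.02554 = 0.5466 V.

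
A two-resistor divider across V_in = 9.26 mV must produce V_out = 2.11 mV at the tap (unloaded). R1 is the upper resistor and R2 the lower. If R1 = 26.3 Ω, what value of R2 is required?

R2 ≈ 7.76 Ω

V_out/V_in = R2/(R1+R2) = 0.2279.
R2 = R1 · 0.2279/(1 − 0.2279) = 7.761 Ω.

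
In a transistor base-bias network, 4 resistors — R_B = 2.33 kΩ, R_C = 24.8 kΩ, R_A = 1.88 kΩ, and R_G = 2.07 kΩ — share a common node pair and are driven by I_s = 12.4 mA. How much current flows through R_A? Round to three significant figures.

Conductances: ΣG = 1/2.33 + 1/24.8 + 1/1.88 + 1/2.07 = 1.485 (1/kΩ).
R_A takes the fraction G_k/ΣG = 0.5319/1.485 = 0.3583, so I = 12.4 × 0.3583 = 4.443 mA.

I ≈ 4.44 mA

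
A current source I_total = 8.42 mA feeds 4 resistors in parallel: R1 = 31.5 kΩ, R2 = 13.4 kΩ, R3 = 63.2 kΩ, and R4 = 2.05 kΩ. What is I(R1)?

I ≈ 0.438 mA

Conductances: ΣG = 1/31.5 + 1/13.4 + 1/63.2 + 1/2.05 = 0.6100 (1/kΩ).
By the current-divider rule, I = I_total · G_k/ΣG = 8.42 × 0.05204 = 0.4382 mA.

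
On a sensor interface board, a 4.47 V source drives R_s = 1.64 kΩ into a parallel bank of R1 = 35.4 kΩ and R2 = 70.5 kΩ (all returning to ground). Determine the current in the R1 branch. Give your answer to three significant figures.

I ≈ 0.118 mA

Equivalent of the parallel group: R_p = 23.57 kΩ.
V_A = 4.47 × 23.57/25.21 = 4.179 V.
I(R1) = V_A / R1 = 4.179/35.4 = 0.1181 mA.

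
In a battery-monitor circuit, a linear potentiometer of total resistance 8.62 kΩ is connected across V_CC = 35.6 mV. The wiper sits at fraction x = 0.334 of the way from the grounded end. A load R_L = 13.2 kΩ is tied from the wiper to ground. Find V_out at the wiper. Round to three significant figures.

Split the track: R_lower = x·R_p = 2.879 kΩ, R_upper = (1−x)·R_p = 5.741 kΩ.
(x·R_p) ‖ R_L = 2.364 kΩ.
Then V_out = V_CC · 2.364/(5.741 + 2.364) = 10.38 mV.
(Unloaded: V_out = x·V_CC = 11.9 mV.)

V_out ≈ 10.4 mV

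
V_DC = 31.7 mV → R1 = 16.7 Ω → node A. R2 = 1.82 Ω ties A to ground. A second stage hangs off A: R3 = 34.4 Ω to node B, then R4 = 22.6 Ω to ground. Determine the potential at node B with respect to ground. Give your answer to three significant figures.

Node A sees R2 in parallel with the series input of stage 2, R3 + R4 = 57.00 Ω.
R2 ‖ (R3+R4) = 1.764 Ω.
V_A = 31.7 × 1.764/(16.7 + 1.764) = 3.028 mV.
Then the unloaded second divider: V_B = V_A × R4/(R3+R4) = 3.028 × 0.3965 = 1.201 mV.

V_B ≈ 1.20 mV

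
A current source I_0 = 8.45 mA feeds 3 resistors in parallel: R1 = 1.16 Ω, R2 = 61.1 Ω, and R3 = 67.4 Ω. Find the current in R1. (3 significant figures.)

I ≈ 8.15 mA

Total conductance ΣG = 1/1.16 + 1/61.1 + 1/67.4 = 0.8933 (units of 1/Ω).
Current divider: I(R1) = I_0 · G_k/ΣG = 8.45 × (0.8621/0.8933) = 8.45 × 0.9651 = 8.155 mA.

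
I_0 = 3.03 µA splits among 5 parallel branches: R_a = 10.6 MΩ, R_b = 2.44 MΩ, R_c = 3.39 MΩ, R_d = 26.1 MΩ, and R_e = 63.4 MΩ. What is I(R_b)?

Conductances: ΣG = 1/10.6 + 1/2.44 + 1/3.39 + 1/26.1 + 1/63.4 = 0.8532 (1/MΩ).
Current divider: I(R_b) = I_0 · G_k/ΣG = 3.03 × (0.4098/0.8532) = 3.03 × 0.4803 = 1.455 µA.

I ≈ 1.46 µA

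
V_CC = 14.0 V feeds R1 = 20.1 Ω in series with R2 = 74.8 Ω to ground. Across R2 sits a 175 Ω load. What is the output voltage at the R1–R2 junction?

V_out ≈ 10.1 V

The load sits in parallel with R2, giving an effective lower resistance R2' = R2·R_L/(R2+R_L) = 52.40 Ω.
Then V_out = V_CC · R2'/(R1 + R2') = 14.0 × 52.40/72.50 = 10.12 V.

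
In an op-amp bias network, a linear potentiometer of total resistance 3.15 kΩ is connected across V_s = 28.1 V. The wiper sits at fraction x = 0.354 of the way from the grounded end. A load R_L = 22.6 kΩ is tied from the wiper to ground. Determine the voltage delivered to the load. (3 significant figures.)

V_out ≈ 9.64 V

The pot divides into 2.035 kΩ above the wiper and 1.115 kΩ below.
(x·R_p) ‖ R_L = 1.063 kΩ.
V_out = 28.1 × 1.063/(2.035 + 1.063) = 9.640 V.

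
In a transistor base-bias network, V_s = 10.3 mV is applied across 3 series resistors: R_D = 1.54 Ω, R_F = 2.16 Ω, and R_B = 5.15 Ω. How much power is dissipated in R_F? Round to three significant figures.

The common current is I = 10.3/8.850 = 1.164 mA.
P = I²R = 1.355 × 2.16 = 2.926 µW.

P ≈ 2.93 µW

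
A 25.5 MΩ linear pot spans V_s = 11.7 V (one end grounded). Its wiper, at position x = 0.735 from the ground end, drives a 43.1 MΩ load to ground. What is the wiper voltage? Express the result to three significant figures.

Split the track: R_lower = x·R_p = 18.74 MΩ, R_upper = (1−x)·R_p = 6.758 MΩ.
R_L loads the lower segment: effective lower R = 13.06 MΩ.
Loaded-divider output: V_out = 11.7 × 0.6591 = 7.711 V.
(Unloaded: V_out = x·V_s = 8.60 V.)

V_out ≈ 7.71 V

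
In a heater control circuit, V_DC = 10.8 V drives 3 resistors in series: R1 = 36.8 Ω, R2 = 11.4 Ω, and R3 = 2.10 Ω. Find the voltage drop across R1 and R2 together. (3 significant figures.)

V ≈ 10.3 V

ΣR = 36.8 + 11.4 + 2.10 = 50.30 Ω.
R_{R1..R2} = 36.8 + 11.4 = 48.20 Ω.
By the voltage-divider rule, V = 10.8 × 48.20/50.30 = 10.35 V.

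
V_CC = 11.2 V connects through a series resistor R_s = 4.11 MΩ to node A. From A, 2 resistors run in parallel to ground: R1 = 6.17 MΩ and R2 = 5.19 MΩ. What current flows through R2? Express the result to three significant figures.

Parallel bank: R_p = 1/(1/6.17 + 1/5.19) = 2.819 MΩ.
Node voltage V_A = V_CC · R_p/(R_s + R_p) = 11.2 × 0.4068 = 4.556 V.
Branch current I = V_A/R2 = 4.556/5.19 = 0.8779 µA.
(Equivalently: I_total = 1.616 µA, then current-divider fraction G_k/ΣG = 0.5431.)

I ≈ 0.878 µA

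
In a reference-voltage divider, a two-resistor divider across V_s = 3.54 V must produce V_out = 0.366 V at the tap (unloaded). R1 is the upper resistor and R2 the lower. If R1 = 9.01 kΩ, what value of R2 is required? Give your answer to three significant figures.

The divider ratio is R2/(R1+R2) = 0.366/3.54 = 0.1034.
Rearranging, R2 = R1·k/(1−k) = 9.01 × 0.1153 = 1.039 kΩ.

R2 ≈ 1.04 kΩ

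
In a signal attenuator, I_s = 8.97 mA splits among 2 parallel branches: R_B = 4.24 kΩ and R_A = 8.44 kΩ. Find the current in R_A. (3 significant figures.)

With just two branches, the current splits inversely with resistance.
So I = 8.97 × 4.24/12.68 = 2.999 mA.

I ≈ 3.00 mA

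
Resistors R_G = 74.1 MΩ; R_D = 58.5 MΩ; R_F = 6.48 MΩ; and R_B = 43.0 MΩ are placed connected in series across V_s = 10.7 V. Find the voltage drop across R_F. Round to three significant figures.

Series total: ΣR = 74.1 + 58.5 + 6.48 + 43.0 = 182.1 MΩ.
Voltage divider: V = V_s · (6.480 / 182.1) = 10.7 × 0.03559 = 0.3808 V.

V ≈ 0.381 V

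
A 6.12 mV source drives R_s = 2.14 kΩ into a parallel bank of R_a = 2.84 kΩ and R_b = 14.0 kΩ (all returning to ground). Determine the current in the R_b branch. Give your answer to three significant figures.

I ≈ 0.229 µA

Combine the parallel branches: R_p = (1/2.84 + 1/14.0)⁻¹ = 2.361 kΩ.
V_A = 6.12 × 2.361/4.501 = 3.210 mV.
Branch current I = V_A/R_b = 3.210/14.0 = 0.2293 µA.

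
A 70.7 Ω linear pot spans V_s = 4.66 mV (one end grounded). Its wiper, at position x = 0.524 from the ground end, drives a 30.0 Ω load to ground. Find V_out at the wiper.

Lower segment x·R_p = 37.05 Ω; upper segment (1−x)·R_p = 33.65 Ω.
(x·R_p) ‖ R_L = 16.58 Ω.
Then V_out = V_s · 16.58/(33.65 + 16.58) = 1.538 mV.
(Unloaded: V_out = x·V_s = 2.44 mV.)

V_out ≈ 1.54 mV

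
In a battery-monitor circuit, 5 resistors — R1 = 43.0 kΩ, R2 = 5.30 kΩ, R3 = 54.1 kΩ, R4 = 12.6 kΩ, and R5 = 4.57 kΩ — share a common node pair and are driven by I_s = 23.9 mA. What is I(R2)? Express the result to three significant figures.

Total conductance ΣG = 1/43.0 + 1/5.30 + 1/54.1 + 1/12.6 + 1/4.57 = 0.5286 (units of 1/kΩ).
By the current-divider rule, I = I_s · G_k/ΣG = 23.9 × 0.3569 = 8.531 mA.

I ≈ 8.53 mA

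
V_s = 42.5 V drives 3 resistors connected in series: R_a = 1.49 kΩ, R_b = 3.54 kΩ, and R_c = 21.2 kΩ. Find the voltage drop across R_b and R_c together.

ΣR = 1.49 + 3.54 + 21.2 = 26.23 kΩ.
R_{R_b..R_c} = 3.54 + 21.2 = 24.74 kΩ.
Voltage divider: V = V_s · (24.74 / 26.23) = 42.5 × 0.9432 = 40.09 V.

V ≈ 40.1 V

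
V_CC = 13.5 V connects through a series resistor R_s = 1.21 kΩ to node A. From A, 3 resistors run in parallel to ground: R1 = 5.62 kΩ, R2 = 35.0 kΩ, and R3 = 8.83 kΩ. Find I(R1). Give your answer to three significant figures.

Parallel bank: R_p = 1/(1/5.62 + 1/35.0 + 1/8.83) = 3.127 kΩ.
V_A = 13.5 × 3.127/4.337 = 9.734 V.
I(R1) = V_A / R1 = 9.734/5.62 = 1.732 mA.

I ≈ 1.73 mA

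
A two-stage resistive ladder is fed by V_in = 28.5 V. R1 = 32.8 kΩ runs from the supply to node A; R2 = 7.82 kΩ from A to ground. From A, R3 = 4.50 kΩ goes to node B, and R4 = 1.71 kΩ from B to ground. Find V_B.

The second stage (R3 + R4 = 6.210 kΩ) loads node A in parallel with R2.
Effective lower resistance at A: R2 ‖ 6.210 = 3.461 kΩ.
First divider: V_A = V_in · 3.461/(32.8 + 3.461) = 2.720 V.
V_B = V_A × 0.2754 = 0.7491 V.

V_B ≈ 0.749 V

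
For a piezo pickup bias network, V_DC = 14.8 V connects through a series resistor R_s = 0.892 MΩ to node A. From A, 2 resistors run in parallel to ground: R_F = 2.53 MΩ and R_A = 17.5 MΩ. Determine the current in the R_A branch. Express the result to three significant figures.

Equivalent of the parallel group: R_p = 2.210 MΩ.
V_A = 14.8 × 2.210/3.102 = 10.54 V.
I(R_A) = V_A / R_A = 10.54/17.5 = 0.6026 µA.

I ≈ 0.603 µA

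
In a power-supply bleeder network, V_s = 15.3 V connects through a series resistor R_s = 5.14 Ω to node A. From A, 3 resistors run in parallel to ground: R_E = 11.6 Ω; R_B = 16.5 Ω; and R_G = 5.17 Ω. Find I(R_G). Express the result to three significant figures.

Parallel bank: R_p = 1/(1/11.6 + 1/16.5 + 1/5.17) = 2.939 Ω.
V_A by voltage divider: V_A = 15.3 × 2.939/(5.14 + 2.939) = 5.566 V.
Branch current I = V_A/R_G = 5.566/5.17 = 1.077 A.

I ≈ 1.08 A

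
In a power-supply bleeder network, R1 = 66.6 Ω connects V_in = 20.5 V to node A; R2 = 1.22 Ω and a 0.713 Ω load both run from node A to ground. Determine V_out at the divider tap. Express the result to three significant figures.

V_out ≈ 0.138 V

R2 ‖ R_L = (1.22 × 0.713)/(1.22 + 0.713) = 0.4500 Ω.
Then V_out = V_in · R2'/(R1 + R2') = 20.5 × 0.4500/67.05 = 0.1376 V.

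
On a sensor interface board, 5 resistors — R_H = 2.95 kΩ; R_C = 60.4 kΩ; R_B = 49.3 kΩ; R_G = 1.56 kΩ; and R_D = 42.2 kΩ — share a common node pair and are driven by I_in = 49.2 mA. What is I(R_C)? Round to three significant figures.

ΣG = 1/2.95 + 1/60.4 + 1/49.3 + 1/1.56 + 1/42.2 = 1.041.
By the current-divider rule, I = I_in · G_k/ΣG = 49.2 × 0.01591 = 0.7828 mA.

I ≈ 0.783 mA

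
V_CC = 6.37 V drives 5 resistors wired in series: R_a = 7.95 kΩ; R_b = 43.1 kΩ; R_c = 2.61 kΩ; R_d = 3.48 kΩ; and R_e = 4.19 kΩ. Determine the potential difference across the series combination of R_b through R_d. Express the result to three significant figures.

V ≈ 5.11 V

Total series resistance ΣR = 7.95 + 43.1 + 2.61 + 3.48 + 4.19 = 61.33 kΩ.
R_{R_b..R_d} = 43.1 + 2.61 + 3.48 = 49.19 kΩ.
By the voltage-divider rule, V = 6.37 × 49.19/61.33 = 5.109 V.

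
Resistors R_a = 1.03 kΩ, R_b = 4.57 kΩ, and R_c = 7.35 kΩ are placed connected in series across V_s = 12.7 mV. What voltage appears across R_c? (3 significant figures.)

V ≈ 7.21 mV

Series total: ΣR = 1.03 + 4.57 + 7.35 = 12.95 kΩ.
Voltage divider: V = V_s · (7.350 / 12.95) = 12.7 × 0.5676 = 7.208 mV.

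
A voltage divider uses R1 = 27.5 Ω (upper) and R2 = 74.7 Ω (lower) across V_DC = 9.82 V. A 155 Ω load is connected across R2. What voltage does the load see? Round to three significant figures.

First combine the lower leg with the load: R2 ‖ R_L = 50.41 Ω.
Then V_out = V_DC · R2'/(R1 + R2') = 9.82 × 50.41/77.91 = 6.354 V.

V_out ≈ 6.35 V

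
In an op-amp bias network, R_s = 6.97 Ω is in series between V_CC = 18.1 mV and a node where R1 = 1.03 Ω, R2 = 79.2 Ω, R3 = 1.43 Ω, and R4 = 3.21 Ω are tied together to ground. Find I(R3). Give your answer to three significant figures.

Combine the parallel branches: R_p = (1/1.03 + 1/79.2 + 1/1.43 + 1/3.21)⁻¹ = 0.5014 Ω.
V_A by voltage divider: V_A = 18.1 × 0.5014/(6.97 + 0.5014) = 1.215 mV.
Branch current I = V_A/R3 = 1.215/1.43 = 0.8495 mA.

I ≈ 0.849 mA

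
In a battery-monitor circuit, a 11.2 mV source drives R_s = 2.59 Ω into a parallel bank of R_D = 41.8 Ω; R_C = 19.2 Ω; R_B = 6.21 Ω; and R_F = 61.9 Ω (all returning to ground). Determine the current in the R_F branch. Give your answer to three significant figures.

Parallel bank: R_p = 1/(1/41.8 + 1/19.2 + 1/6.21 + 1/61.9) = 3.950 Ω.
V_A = 11.2 × 3.950/6.540 = 6.764 mV.
I(R_F) = V_A / R_F = 6.764/61.9 = 0.1093 mA.

I ≈ 0.109 mA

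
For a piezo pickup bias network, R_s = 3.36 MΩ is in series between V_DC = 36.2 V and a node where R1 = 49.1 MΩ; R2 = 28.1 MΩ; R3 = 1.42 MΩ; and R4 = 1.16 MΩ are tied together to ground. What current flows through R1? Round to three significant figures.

I ≈ 0.114 µA

Parallel bank: R_p = 1/(1/49.1 + 1/28.1 + 1/1.42 + 1/1.16) = 0.6164 MΩ.
V_A = 36.2 × 0.6164/3.976 = 5.612 V.
Branch current I = V_A/R1 = 5.612/49.1 = 0.1143 µA.
(Equivalently: I_total = 9.104 µA, then current-divider fraction G_k/ΣG = 0.01255.)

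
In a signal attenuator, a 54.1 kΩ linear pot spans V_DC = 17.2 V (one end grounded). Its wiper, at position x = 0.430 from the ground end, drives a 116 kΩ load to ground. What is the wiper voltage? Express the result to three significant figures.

V_out ≈ 6.64 V

Lower segment x·R_p = 23.26 kΩ; upper segment (1−x)·R_p = 30.84 kΩ.
(x·R_p) ‖ R_L = 19.38 kΩ.
Then V_out = V_DC · 19.38/(30.84 + 19.38) = 6.637 V.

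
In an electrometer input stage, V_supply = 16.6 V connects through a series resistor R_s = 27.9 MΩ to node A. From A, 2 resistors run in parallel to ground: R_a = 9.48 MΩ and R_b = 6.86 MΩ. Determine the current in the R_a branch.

I ≈ 0.219 µA

Parallel bank: R_p = 1/(1/9.48 + 1/6.86) = 3.980 MΩ.
V_A = 16.6 × 3.980/31.88 = 2.072 V.
Branch current I = V_A/R_a = 2.072/9.48 = 0.2186 µA.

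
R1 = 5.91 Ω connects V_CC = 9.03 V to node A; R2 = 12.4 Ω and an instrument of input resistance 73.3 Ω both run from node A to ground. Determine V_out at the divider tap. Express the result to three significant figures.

R2 ‖ R_L = (12.4 × 73.3)/(12.4 + 73.3) = 10.61 Ω.
Now apply the divider: V_out = 9.03 × 0.6422 = 5.799 V.
(Unloaded it would be 6.12 V; the load pulls it down.)

V_out ≈ 5.80 V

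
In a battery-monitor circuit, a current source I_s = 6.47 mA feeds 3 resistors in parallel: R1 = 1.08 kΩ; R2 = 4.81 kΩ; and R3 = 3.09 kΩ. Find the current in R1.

I ≈ 4.11 mA

Conductances: ΣG = 1/1.08 + 1/4.81 + 1/3.09 = 1.457 (1/kΩ).
R1 takes the fraction G_k/ΣG = 0.9259/1.457 = 0.6353, so I = 6.47 × 0.6353 = 4.110 mA.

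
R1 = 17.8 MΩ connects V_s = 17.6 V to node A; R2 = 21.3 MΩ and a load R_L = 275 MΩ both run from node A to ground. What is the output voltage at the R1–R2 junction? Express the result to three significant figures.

R2 ‖ R_L = (21.3 × 275)/(21.3 + 275) = 19.77 MΩ.
Then V_out = V_s · R2'/(R1 + R2') = 17.6 × 19.77/37.57 = 9.261 V.
(Unloaded it would be 9.59 V; the load pulls it down.)

V_out ≈ 9.26 V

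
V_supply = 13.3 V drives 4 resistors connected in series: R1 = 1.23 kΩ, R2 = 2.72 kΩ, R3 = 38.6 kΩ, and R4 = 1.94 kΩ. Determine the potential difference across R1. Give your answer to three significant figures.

Series total: ΣR = 1.23 + 2.72 + 38.6 + 1.94 = 44.49 kΩ.
V = V_supply · R/ΣR = 13.3 × 0.02765 = 0.3677 V.

V ≈ 0.368 V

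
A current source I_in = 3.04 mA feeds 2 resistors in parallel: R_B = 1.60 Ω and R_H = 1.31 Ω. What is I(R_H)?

I ≈ 1.67 mA

Two-branch current divider: I_k = I_in · R_other/(R_1 + R_2).
So I = 3.04 × 1.60/2.910 = 1.671 mA.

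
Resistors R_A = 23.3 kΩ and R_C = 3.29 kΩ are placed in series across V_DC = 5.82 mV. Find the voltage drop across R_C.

ΣR = 23.3 + 3.29 = 26.59 kΩ.
V = V_DC · R/ΣR = 5.82 × 0.1237 = 0.7201 mV.

V ≈ 0.720 mV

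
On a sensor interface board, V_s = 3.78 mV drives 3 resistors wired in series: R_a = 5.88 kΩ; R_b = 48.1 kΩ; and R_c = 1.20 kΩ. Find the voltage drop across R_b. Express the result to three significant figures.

ΣR = 5.88 + 48.1 + 1.20 = 55.18 kΩ.
By the voltage-divider rule, V = 3.78 × 48.10/55.18 = 3.295 mV.

V ≈ 3.29 mV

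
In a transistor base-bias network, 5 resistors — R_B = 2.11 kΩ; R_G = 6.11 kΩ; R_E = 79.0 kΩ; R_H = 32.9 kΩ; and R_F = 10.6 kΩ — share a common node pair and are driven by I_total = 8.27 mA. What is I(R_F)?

ΣG = 1/2.11 + 1/6.11 + 1/79.0 + 1/32.9 + 1/10.6 = 0.7750.
R_F takes the fraction G_k/ΣG = 0.09434/0.7750 = 0.1217, so I = 8.27 × 0.1217 = 1.007 mA.

I ≈ 1.01 mA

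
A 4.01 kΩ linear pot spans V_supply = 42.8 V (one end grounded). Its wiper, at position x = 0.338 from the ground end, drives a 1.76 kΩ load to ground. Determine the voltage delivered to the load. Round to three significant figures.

V_out ≈ 9.58 V

Lower segment x·R_p = 1.355 kΩ; upper segment (1−x)·R_p = 2.655 kΩ.
R_L loads the lower segment: effective lower R = 0.7657 kΩ.
Loaded-divider output: V_out = 42.8 × 0.2239 = 9.582 V.
(Unloaded: V_out = x·V_supply = 14.5 V.)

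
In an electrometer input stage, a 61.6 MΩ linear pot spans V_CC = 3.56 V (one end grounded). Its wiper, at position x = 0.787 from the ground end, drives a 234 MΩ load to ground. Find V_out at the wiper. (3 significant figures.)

V_out ≈ 2.68 V

The pot divides into 13.12 MΩ above the wiper and 48.48 MΩ below.
R_L loads the lower segment: effective lower R = 40.16 MΩ.
Loaded-divider output: V_out = 3.56 × 0.7537 = 2.683 V.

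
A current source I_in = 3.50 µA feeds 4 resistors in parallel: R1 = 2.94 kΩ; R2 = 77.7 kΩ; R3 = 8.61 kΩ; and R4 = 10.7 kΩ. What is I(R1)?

I ≈ 2.12 µA

Total conductance ΣG = 1/2.94 + 1/77.7 + 1/8.61 + 1/10.7 = 0.5626 (units of 1/kΩ).
By the current-divider rule, I = I_in · G_k/ΣG = 3.50 × 0.6046 = 2.116 µA.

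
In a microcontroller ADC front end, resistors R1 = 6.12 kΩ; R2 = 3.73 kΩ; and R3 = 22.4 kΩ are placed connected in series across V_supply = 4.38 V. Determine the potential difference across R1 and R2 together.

Total series resistance ΣR = 6.12 + 3.73 + 22.4 = 32.25 kΩ.
R_{R1..R2} = 6.12 + 3.73 = 9.850 kΩ.
V = V_supply · R/ΣR = 4.38 × 0.3054 = 1.338 V.

V ≈ 1.34 V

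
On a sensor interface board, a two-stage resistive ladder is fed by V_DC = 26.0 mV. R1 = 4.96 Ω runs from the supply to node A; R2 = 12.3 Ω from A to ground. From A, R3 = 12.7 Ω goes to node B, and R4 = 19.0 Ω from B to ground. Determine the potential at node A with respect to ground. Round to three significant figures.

V_A ≈ 16.7 mV

Looking into the second stage from A: R3 + R4 = 31.70 Ω appears in parallel with R2.
R2 ‖ (R3+R4) = 8.862 Ω.
V_A = 26.0 × 8.862/(4.96 + 8.862) = 16.67 mV.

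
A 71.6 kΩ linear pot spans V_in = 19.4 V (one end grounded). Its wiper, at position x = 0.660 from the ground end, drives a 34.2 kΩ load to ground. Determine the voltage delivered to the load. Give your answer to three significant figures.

V_out ≈ 8.71 V

The pot divides into 24.34 kΩ above the wiper and 47.26 kΩ below.
Lower segment in parallel with the load: 47.26 ‖ 34.2 = 19.84 kΩ.
Then V_out = V_in · 19.84/(24.34 + 19.84) = 8.711 V.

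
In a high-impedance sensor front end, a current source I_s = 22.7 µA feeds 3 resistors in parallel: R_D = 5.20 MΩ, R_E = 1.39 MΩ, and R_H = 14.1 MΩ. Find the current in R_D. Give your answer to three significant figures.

I ≈ 4.44 µA

ΣG = 1/5.20 + 1/1.39 + 1/14.1 = 0.9827.
R_D takes the fraction G_k/ΣG = 0.1923/0.9827 = 0.1957, so I = 22.7 × 0.1957 = 4.442 µA.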